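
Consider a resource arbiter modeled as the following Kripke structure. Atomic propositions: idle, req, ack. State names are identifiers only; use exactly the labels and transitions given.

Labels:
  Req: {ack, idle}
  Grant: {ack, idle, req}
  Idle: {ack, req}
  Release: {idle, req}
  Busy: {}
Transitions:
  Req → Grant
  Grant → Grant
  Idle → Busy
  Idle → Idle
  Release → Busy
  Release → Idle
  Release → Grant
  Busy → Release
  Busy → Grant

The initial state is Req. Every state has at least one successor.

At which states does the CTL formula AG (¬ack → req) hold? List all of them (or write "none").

{Req, Grant}

States satisfying ¬ack → req: {Req, Grant, Idle, Release}.
States satisfying AG (¬ack → req): {Req, Grant}.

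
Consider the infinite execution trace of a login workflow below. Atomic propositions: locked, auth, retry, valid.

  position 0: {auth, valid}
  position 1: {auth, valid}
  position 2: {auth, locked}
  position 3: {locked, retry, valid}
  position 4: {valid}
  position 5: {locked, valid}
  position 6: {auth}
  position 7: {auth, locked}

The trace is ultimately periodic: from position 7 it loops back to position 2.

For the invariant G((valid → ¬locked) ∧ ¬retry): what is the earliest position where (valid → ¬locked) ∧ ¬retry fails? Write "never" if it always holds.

Check (valid → ¬locked) ∧ ¬retry at each position in order: 0 ✓, 1 ✓, 2 ✓.
At position 3 the labels are {locked, retry, valid}, so (valid → ¬locked) ∧ ¬retry is false there. This is the first violation.

3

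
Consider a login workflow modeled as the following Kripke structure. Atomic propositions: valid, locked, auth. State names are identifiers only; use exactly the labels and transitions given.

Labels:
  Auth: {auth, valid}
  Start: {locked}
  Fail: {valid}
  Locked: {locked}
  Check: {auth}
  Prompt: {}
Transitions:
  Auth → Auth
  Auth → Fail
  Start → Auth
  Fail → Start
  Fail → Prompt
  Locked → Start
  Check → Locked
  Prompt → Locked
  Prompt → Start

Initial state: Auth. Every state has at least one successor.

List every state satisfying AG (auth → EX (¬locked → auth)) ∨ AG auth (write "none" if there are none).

States satisfying auth → EX (¬locked → auth): {Auth, Start, Fail, Locked, Check, Prompt}.
States satisfying AG (auth → EX (¬locked → auth)): {Auth, Start, Fail, Locked, Check, Prompt}.
States satisfying auth: {Auth, Check}.
States satisfying AG auth: ∅.
States satisfying AG (auth → EX (¬locked → auth)) ∨ AG auth: {Auth, Start, Fail, Locked, Check, Prompt}.

{Auth, Start, Fail, Locked, Check, Prompt}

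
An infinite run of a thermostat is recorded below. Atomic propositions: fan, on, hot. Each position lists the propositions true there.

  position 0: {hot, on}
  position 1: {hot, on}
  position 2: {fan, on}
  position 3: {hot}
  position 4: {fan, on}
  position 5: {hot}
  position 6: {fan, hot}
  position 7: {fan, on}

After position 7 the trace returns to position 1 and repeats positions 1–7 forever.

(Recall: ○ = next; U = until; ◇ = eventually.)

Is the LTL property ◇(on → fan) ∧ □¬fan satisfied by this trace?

on → fan holds at position 2, which is reachable from 0, so ◇(on → fan) holds.
¬fan must hold at every position from 0 onward. It fails at position 2, so □¬fan is false.
At position 0: ◇(on → fan) is true; □¬fan is false; so ◇(on → fan) ∧ □¬fan is false.

Violated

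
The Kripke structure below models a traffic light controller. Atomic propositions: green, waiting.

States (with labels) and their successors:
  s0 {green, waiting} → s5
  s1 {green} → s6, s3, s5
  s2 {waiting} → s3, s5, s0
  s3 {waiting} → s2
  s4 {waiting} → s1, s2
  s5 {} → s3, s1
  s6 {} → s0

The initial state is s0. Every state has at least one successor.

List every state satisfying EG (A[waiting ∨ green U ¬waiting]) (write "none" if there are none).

States satisfying A[waiting ∨ green U ¬waiting]: {s0, s1, s5, s6}.
States satisfying EG (A[waiting ∨ green U ¬waiting]): {s0, s1, s5, s6}.

{s0, s1, s5, s6}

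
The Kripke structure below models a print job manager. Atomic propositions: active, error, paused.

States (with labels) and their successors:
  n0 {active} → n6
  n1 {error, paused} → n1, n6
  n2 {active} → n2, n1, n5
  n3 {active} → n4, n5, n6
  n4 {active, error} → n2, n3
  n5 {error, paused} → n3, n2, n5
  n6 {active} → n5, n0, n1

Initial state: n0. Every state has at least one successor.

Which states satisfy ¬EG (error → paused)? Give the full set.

{n4}

States satisfying error → paused: {n0, n1, n2, n3, n5, n6}.
States satisfying EG (error → paused): {n0, n1, n2, n3, n5, n6}.
States satisfying ¬EG (error → paused): {n4}.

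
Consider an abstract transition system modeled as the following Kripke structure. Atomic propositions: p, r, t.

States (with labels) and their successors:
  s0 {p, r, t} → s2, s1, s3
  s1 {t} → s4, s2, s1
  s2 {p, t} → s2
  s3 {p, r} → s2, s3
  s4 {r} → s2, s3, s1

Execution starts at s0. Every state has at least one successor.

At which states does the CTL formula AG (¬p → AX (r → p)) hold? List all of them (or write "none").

States satisfying ¬p → AX (r → p): {s0, s2, s3, s4}.
States satisfying AG (¬p → AX (r → p)): {s2, s3}.

{s2, s3}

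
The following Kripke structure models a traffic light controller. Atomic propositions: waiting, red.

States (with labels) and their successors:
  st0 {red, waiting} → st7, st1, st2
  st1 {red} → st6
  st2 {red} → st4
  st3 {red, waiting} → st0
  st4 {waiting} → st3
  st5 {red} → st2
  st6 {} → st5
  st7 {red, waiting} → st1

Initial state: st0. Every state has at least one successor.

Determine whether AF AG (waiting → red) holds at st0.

States satisfying AG (waiting → red): ∅.
States satisfying AF AG (waiting → red): ∅.
There is a path from st0 along which AG (waiting → red) never holds.
st0 ∉ Sat(AF AG (waiting → red)).

No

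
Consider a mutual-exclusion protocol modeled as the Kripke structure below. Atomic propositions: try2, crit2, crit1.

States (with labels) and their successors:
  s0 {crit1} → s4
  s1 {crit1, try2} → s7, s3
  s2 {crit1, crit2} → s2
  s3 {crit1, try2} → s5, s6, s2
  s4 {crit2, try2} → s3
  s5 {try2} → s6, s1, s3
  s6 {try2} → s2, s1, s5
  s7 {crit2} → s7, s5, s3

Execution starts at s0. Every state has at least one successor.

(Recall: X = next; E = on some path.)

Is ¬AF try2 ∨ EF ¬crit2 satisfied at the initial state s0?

States satisfying try2: {s1, s3, s4, s5, s6}.
States satisfying AF try2: {s0, s1, s3, s4, s5, s6}.
States satisfying ¬AF try2: {s2, s7}.
States satisfying ¬crit2: {s0, s1, s3, s5, s6}.
States satisfying EF ¬crit2: {s0, s1, s3, s4, s5, s6, s7}.
States satisfying ¬AF try2 ∨ EF ¬crit2: {s0, s1, s2, s3, s4, s5, s6, s7}.
s0 ∈ Sat(¬AF try2 ∨ EF ¬crit2).

Holds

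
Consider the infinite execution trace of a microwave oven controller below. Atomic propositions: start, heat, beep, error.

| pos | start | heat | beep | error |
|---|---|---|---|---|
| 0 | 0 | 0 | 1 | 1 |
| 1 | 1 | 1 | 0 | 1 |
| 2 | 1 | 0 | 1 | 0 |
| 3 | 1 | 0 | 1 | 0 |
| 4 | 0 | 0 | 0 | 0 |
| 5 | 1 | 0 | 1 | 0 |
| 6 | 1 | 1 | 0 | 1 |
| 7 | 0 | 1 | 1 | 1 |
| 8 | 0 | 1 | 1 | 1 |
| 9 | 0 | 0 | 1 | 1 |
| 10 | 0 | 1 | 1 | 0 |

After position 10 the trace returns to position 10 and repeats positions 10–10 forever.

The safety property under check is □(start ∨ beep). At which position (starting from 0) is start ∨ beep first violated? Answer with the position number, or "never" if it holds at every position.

Check start ∨ beep at each position in order: 0 ✓, 1 ✓, 2 ✓, 3 ✓.
At position 4 the labels are {}, so start ∨ beep is false there. This is the first violation.

4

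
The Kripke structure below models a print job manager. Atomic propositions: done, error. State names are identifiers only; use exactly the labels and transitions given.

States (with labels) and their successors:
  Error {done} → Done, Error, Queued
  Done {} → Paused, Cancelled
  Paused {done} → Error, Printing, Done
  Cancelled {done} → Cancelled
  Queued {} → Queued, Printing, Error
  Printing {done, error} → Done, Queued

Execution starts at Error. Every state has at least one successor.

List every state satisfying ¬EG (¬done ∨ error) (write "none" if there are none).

States satisfying ¬done ∨ error: {Done, Queued, Printing}.
States satisfying EG (¬done ∨ error): {Queued, Printing}.
States satisfying ¬EG (¬done ∨ error): {Error, Done, Paused, Cancelled}.

{Error, Done, Paused, Cancelled}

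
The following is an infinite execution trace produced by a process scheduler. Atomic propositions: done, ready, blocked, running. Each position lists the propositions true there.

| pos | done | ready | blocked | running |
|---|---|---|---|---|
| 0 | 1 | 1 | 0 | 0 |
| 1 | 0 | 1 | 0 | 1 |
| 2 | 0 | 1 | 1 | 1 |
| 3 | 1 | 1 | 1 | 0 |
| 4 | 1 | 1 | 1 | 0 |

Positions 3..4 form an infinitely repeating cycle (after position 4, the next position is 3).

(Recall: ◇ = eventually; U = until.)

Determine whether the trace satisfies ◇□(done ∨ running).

Yes

□(done ∨ running) holds at position 0, which is reachable from 0, so ◇□(done ∨ running) holds.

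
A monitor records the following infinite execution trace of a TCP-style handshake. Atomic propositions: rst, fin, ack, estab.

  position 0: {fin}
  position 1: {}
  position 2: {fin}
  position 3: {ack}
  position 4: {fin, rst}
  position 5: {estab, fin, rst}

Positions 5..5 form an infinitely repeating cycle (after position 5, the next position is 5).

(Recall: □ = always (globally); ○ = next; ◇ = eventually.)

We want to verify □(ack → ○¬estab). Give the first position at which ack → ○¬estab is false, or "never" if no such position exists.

ack → ○¬estab holds at every position 0..5, and those are all the positions the trace ever visits, so the invariant □(ack → ○¬estab) is never violated.

never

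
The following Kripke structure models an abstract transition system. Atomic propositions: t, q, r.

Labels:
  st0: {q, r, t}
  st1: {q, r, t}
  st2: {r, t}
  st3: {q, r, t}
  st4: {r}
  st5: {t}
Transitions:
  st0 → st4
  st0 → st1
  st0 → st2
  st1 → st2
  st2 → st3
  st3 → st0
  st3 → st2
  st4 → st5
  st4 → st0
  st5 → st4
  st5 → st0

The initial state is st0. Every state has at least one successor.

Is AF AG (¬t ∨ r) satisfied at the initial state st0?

Violated

States satisfying AG (¬t ∨ r): ∅.
States satisfying AF AG (¬t ∨ r): ∅.
There is a path from st0 along which AG (¬t ∨ r) never holds.
st0 ∉ Sat(AF AG (¬t ∨ r)).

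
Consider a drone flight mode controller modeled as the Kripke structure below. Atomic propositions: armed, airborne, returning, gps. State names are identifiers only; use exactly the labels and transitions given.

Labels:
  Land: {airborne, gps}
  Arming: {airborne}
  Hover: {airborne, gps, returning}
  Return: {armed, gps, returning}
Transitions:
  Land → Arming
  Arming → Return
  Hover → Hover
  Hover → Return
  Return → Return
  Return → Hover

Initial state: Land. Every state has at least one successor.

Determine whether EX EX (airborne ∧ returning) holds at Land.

Violated

States satisfying EX (airborne ∧ returning): {Hover, Return}.
States satisfying EX EX (airborne ∧ returning): {Arming, Hover, Return}.
No suitable path/successor from Land witnesses the formula.
Land ∉ Sat(EX EX (airborne ∧ returning)).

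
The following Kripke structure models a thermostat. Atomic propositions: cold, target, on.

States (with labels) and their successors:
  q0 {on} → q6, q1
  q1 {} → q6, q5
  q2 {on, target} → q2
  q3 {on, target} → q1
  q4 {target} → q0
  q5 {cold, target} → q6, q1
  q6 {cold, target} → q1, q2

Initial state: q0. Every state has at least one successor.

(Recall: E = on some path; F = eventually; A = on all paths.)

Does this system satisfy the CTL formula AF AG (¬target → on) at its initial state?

States satisfying AG (¬target → on): {q2}.
States satisfying AF AG (¬target → on): {q2}.
There is a path from q0 along which AG (¬target → on) never holds.
q0 ∉ Sat(AF AG (¬target → on)).

No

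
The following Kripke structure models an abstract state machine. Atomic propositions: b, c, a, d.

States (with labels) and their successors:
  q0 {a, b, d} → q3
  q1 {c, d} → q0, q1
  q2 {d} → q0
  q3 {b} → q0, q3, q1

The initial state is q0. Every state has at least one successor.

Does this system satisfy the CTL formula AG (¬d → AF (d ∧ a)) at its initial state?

Violated

States satisfying ¬d → AF (d ∧ a): {q0, q1, q2}.
States satisfying AG (¬d → AF (d ∧ a)): ∅.
q3 is reachable from q0 and violates ¬d → AF (d ∧ a), so AG fails at q0.
q0 ∉ Sat(AG (¬d → AF (d ∧ a))).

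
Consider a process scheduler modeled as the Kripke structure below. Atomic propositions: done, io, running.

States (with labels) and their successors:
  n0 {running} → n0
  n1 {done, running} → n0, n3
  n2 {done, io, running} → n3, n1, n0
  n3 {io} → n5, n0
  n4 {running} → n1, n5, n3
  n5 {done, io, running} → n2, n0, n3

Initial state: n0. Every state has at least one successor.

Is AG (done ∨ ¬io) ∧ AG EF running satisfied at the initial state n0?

Holds

States satisfying done ∨ ¬io: {n0, n1, n2, n4, n5}.
States satisfying AG (done ∨ ¬io): {n0}.
States satisfying EF running: {n0, n1, n2, n3, n4, n5}.
States satisfying AG EF running: {n0, n1, n2, n3, n4, n5}.
States satisfying AG (done ∨ ¬io) ∧ AG EF running: {n0}.
n0 ∈ Sat(AG (done ∨ ¬io) ∧ AG EF running).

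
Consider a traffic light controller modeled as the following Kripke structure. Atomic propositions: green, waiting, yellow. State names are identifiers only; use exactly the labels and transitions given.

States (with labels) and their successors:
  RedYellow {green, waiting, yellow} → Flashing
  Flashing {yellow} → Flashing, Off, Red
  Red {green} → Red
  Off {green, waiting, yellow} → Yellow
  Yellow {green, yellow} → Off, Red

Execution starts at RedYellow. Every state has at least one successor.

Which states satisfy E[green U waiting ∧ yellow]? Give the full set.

{RedYellow, Off, Yellow}

States satisfying green: {RedYellow, Red, Off, Yellow}.
States satisfying waiting ∧ yellow: {RedYellow, Off}.
States satisfying E[green U waiting ∧ yellow]: {RedYellow, Off, Yellow}.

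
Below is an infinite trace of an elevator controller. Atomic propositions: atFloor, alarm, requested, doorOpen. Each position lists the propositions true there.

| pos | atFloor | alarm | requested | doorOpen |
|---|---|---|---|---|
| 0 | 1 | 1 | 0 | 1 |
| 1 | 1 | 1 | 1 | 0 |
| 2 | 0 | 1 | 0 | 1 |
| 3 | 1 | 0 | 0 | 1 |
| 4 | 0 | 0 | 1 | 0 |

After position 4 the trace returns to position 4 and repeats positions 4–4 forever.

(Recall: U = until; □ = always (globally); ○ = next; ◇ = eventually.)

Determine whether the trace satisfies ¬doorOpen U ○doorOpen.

No

Walking from position 0: at position 0, ○doorOpen has not yet held and ¬doorOpen fails, so ¬doorOpen U ○doorOpen is false.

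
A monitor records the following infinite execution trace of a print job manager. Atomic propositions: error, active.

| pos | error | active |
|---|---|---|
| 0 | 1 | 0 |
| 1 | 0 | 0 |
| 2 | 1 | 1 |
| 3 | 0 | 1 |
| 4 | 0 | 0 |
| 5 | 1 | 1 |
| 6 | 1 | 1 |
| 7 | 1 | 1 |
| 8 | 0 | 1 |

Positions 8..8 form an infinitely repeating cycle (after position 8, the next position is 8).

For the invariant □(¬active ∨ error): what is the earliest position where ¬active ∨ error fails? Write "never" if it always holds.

3

Check ¬active ∨ error at each position in order: 0 ✓, 1 ✓, 2 ✓.
At position 3 the labels are {active}, so ¬active ∨ error is false there. This is the first violation.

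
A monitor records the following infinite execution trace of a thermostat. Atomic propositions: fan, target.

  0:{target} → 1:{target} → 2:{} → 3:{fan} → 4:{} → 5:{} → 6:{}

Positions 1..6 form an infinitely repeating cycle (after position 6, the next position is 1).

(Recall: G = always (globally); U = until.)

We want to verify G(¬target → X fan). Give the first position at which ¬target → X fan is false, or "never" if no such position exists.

3

Check ¬target → X fan at each position in order: 0 ✓, 1 ✓, 2 ✓.
At position 3 the labels are {fan} and the next position 4 has {}, so ¬target → X fan is false there. This is the first violation.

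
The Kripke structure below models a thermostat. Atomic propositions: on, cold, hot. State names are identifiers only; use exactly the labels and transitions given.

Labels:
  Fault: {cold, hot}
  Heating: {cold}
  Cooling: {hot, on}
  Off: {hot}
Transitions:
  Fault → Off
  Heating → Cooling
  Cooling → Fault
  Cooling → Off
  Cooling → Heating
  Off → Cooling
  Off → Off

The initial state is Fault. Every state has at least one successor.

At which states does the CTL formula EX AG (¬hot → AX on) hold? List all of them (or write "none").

States satisfying AG (¬hot → AX on): {Fault, Heating, Cooling, Off}.
States satisfying EX AG (¬hot → AX on): {Fault, Heating, Cooling, Off}.

{Fault, Heating, Cooling, Off}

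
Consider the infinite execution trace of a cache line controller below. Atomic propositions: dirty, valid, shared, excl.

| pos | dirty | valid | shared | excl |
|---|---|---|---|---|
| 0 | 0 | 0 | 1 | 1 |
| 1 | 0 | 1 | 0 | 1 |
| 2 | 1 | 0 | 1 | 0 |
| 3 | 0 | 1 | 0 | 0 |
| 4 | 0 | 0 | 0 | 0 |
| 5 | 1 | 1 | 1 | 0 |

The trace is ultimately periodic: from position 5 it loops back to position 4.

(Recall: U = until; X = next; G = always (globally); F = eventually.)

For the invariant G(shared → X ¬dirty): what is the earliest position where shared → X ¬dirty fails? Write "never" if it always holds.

never

shared → X ¬dirty holds at every position 0..5, and those are all the positions the trace ever visits, so the invariant G(shared → X ¬dirty) is never violated.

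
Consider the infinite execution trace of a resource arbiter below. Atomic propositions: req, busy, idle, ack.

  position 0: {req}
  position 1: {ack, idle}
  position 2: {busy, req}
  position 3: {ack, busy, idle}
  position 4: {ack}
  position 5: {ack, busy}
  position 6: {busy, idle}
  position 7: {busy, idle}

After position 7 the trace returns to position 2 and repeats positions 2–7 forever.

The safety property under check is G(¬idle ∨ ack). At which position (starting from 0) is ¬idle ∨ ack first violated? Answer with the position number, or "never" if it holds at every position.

Check ¬idle ∨ ack at each position in order: 0 ✓, 1 ✓, 2 ✓, 3 ✓, 4 ✓, 5 ✓.
At position 6 the labels are {busy, idle}, so ¬idle ∨ ack is false there. This is the first violation.

6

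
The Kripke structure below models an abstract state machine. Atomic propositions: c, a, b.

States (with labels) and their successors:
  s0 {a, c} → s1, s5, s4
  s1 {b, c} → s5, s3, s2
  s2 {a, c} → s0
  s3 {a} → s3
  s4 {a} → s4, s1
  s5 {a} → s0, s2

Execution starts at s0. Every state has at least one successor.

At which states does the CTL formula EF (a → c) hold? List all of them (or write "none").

{s0, s1, s2, s4, s5}

States satisfying a → c: {s0, s1, s2}.
States satisfying EF (a → c): {s0, s1, s2, s4, s5}.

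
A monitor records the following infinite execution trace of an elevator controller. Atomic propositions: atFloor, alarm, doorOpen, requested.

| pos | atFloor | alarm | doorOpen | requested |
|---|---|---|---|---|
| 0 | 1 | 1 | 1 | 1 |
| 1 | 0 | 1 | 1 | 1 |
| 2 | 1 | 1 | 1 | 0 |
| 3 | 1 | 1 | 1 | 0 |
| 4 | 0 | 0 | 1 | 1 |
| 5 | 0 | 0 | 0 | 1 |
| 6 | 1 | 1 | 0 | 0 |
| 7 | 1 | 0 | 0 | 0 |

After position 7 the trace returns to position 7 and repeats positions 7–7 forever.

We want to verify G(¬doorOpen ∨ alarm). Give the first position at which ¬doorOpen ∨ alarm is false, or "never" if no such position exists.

Check ¬doorOpen ∨ alarm at each position in order: 0 ✓, 1 ✓, 2 ✓, 3 ✓.
At position 4 the labels are {doorOpen, requested}, so ¬doorOpen ∨ alarm is false there. This is the first violation.

4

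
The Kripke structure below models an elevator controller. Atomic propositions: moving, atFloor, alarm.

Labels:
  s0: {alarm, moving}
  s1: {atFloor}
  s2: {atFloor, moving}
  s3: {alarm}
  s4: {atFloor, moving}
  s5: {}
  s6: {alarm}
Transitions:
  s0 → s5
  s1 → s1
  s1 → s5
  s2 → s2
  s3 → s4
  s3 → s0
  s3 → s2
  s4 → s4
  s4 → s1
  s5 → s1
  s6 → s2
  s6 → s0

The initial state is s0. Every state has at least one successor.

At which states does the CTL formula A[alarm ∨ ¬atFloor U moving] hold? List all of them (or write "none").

{s0, s2, s3, s4, s6}

States satisfying alarm ∨ ¬atFloor: {s0, s3, s5, s6}.
States satisfying moving: {s0, s2, s4}.
States satisfying A[alarm ∨ ¬atFloor U moving]: {s0, s2, s3, s4, s6}.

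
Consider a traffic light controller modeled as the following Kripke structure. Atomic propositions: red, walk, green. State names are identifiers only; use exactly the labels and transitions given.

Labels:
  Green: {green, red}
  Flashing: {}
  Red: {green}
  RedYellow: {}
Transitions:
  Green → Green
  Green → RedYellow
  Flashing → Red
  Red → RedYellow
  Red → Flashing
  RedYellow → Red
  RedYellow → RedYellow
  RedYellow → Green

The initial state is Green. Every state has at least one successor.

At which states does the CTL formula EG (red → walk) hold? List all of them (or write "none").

States satisfying red → walk: {Flashing, Red, RedYellow}.
States satisfying EG (red → walk): {Flashing, Red, RedYellow}.

{Flashing, Red, RedYellow}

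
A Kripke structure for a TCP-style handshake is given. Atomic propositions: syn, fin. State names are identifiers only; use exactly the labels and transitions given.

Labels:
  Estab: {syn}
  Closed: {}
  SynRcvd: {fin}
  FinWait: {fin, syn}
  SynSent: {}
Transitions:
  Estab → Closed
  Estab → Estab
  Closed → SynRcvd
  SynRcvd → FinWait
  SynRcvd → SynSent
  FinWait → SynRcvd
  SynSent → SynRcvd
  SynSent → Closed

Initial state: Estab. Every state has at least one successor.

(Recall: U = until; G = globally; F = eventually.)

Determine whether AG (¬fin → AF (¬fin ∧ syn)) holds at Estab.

States satisfying ¬fin → AF (¬fin ∧ syn): {Estab, SynRcvd, FinWait}.
States satisfying AG (¬fin → AF (¬fin ∧ syn)): ∅.
Closed is reachable from Estab and violates ¬fin → AF (¬fin ∧ syn), so AG fails at Estab.
Estab ∉ Sat(AG (¬fin → AF (¬fin ∧ syn))).

Does not hold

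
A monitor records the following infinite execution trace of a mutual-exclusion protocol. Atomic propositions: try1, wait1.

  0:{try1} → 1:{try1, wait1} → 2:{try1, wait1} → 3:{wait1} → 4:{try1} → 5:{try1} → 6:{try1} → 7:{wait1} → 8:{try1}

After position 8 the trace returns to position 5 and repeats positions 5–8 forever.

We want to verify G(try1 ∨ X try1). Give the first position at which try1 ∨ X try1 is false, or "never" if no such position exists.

never

try1 ∨ X try1 holds at every position 0..8, and those are all the positions the trace ever visits, so the invariant G(try1 ∨ X try1) is never violated.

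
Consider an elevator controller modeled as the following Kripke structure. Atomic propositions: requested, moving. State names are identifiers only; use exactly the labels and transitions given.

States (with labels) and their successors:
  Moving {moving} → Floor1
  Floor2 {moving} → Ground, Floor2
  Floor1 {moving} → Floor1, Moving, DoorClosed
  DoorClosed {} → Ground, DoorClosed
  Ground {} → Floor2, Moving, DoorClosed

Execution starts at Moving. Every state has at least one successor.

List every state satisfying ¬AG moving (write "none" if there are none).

States satisfying moving: {Moving, Floor2, Floor1}.
States satisfying AG moving: ∅.
States satisfying ¬AG moving: {Moving, Floor2, Floor1, DoorClosed, Ground}.

{Moving, Floor2, Floor1, DoorClosed, Ground}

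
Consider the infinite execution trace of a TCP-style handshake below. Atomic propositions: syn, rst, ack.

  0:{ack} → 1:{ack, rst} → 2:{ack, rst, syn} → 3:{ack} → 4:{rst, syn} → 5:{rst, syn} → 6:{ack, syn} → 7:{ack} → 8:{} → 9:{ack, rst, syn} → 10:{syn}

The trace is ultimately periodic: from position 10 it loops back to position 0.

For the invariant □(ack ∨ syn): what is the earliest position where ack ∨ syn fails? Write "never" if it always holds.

Check ack ∨ syn at each position in order: 0 ✓, 1 ✓, 2 ✓, 3 ✓, 4 ✓, 5 ✓, 6 ✓, 7 ✓.
At position 8 the labels are {}, so ack ∨ syn is false there. This is the first violation.

8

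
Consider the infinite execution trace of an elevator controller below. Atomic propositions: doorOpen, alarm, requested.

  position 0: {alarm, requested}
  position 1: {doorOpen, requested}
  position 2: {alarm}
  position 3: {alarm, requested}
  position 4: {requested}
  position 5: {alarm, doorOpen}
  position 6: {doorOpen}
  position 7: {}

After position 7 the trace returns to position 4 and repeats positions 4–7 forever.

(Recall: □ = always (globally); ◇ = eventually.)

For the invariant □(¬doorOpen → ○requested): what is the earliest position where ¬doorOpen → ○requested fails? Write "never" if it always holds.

4

Check ¬doorOpen → ○requested at each position in order: 0 ✓, 1 ✓, 2 ✓, 3 ✓.
At position 4 the labels are {requested} and the next position 5 has {alarm, doorOpen}, so ¬doorOpen → ○requested is false there. This is the first violation.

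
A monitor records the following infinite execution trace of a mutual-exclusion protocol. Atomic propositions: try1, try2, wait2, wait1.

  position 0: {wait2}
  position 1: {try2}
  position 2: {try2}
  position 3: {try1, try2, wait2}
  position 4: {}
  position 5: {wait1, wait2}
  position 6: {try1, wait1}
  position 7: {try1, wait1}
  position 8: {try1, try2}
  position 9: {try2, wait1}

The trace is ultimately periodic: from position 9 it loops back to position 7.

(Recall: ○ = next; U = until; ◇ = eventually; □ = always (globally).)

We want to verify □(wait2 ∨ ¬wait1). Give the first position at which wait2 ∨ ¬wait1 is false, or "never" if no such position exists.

6

Check wait2 ∨ ¬wait1 at each position in order: 0 ✓, 1 ✓, 2 ✓, 3 ✓, 4 ✓, 5 ✓.
At position 6 the labels are {try1, wait1}, so wait2 ∨ ¬wait1 is false there. This is the first violation.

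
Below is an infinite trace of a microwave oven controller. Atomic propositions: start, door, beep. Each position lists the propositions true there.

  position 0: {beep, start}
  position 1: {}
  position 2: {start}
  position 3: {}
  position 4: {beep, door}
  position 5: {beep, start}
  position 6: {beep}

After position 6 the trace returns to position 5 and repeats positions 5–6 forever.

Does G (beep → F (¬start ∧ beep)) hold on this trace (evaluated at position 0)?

Yes

beep → F (¬start ∧ beep) holds at every position 0..6, and those are all positions ever visited, so G (beep → F (¬start ∧ beep)) holds.
Positions where beep holds: 0, 4, 5, 6.
Check F (¬start ∧ beep) at each: 0→ok, 4→ok, 5→ok, 6→ok.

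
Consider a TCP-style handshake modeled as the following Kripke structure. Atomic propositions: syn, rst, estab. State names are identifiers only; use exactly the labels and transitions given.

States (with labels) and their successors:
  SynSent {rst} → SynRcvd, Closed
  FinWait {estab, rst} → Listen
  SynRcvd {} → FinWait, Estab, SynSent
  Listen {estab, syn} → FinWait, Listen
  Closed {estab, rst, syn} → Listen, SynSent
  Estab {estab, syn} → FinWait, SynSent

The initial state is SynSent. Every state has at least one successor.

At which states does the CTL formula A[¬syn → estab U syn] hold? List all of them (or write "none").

{FinWait, Listen, Closed, Estab}

States satisfying ¬syn → estab: {FinWait, Listen, Closed, Estab}.
States satisfying syn: {Listen, Closed, Estab}.
States satisfying A[¬syn → estab U syn]: {FinWait, Listen, Closed, Estab}.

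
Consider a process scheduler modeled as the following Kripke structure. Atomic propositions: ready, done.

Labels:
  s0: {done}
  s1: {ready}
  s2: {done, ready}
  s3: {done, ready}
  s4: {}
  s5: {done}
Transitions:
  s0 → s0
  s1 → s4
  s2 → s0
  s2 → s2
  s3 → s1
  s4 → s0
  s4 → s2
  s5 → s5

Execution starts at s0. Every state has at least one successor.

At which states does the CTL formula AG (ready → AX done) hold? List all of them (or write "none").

{s0, s2, s4, s5}

States satisfying ready → AX done: {s0, s2, s4, s5}.
States satisfying AG (ready → AX done): {s0, s2, s4, s5}.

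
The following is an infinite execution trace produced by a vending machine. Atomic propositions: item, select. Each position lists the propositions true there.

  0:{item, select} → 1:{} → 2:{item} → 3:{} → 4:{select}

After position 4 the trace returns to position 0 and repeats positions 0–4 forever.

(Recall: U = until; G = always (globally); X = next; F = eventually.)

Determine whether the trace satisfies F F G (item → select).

Does not hold

F G (item → select) is false at every position 0..4, so it never becomes true and F F G (item → select) fails.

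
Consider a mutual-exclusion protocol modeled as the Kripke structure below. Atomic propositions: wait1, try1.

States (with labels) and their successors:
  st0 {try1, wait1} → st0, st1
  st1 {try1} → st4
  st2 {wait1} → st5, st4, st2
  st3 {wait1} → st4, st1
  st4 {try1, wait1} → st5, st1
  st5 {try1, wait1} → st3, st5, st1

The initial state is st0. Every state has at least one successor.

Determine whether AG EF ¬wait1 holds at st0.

States satisfying EF ¬wait1: {st0, st1, st2, st3, st4, st5}.
States satisfying AG EF ¬wait1: {st0, st1, st2, st3, st4, st5}.
Every state reachable from st0 satisfies EF ¬wait1.
st0 ∈ Sat(AG EF ¬wait1).

Yes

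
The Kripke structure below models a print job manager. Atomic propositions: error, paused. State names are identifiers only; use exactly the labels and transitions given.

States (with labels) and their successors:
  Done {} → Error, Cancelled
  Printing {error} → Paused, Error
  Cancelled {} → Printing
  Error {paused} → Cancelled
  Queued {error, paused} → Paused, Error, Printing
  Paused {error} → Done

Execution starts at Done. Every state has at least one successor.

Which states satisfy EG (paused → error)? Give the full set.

{Done, Printing, Cancelled, Queued, Paused}

States satisfying paused → error: {Done, Printing, Cancelled, Queued, Paused}.
States satisfying EG (paused → error): {Done, Printing, Cancelled, Queued, Paused}.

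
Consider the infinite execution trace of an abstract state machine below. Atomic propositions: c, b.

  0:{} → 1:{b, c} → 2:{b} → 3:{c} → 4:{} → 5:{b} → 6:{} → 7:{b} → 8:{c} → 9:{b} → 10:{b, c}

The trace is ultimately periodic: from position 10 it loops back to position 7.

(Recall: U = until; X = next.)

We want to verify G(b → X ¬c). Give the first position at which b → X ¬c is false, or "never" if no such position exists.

2

Check b → X ¬c at each position in order: 0 ✓, 1 ✓.
At position 2 the labels are {b} and the next position 3 has {c}, so b → X ¬c is false there. This is the first violation.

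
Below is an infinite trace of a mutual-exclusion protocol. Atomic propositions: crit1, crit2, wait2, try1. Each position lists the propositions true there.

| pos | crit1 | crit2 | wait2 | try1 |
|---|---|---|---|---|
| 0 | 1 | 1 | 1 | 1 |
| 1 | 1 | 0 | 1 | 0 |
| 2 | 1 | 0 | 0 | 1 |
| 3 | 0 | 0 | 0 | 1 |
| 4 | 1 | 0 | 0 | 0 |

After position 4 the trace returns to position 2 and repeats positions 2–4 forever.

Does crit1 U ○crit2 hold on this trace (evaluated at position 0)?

No

Walking from position 0: at position 3, ○crit2 has not yet held and crit1 fails, so crit1 U ○crit2 is false.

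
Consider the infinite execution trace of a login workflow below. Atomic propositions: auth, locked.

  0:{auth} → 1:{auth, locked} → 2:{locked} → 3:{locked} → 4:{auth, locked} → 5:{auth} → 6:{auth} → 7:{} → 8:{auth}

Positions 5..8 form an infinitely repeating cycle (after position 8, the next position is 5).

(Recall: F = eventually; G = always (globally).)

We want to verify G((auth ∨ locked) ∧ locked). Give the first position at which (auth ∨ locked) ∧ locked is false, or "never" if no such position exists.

At position 0 the labels are {auth}, so (auth ∨ locked) ∧ locked is false there. This is the first violation.

0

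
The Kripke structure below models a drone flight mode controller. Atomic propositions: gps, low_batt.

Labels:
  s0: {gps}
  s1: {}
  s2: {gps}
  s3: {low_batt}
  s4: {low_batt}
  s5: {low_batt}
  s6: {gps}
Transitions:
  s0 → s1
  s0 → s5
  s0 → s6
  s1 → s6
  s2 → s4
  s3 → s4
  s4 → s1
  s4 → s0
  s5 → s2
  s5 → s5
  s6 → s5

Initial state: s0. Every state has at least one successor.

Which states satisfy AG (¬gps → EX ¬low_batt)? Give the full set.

States satisfying ¬gps → EX ¬low_batt: {s0, s1, s2, s4, s5, s6}.
States satisfying AG (¬gps → EX ¬low_batt): {s0, s1, s2, s4, s5, s6}.

{s0, s1, s2, s4, s5, s6}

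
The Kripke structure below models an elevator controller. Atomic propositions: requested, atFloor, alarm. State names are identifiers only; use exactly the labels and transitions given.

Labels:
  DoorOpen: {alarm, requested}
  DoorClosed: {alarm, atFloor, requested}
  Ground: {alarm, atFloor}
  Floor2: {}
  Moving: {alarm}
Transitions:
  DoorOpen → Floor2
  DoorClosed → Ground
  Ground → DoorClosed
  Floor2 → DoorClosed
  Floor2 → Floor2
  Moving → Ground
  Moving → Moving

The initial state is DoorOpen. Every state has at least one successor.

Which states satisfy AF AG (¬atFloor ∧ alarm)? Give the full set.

none

States satisfying AG (¬atFloor ∧ alarm): ∅.
States satisfying AF AG (¬atFloor ∧ alarm): ∅.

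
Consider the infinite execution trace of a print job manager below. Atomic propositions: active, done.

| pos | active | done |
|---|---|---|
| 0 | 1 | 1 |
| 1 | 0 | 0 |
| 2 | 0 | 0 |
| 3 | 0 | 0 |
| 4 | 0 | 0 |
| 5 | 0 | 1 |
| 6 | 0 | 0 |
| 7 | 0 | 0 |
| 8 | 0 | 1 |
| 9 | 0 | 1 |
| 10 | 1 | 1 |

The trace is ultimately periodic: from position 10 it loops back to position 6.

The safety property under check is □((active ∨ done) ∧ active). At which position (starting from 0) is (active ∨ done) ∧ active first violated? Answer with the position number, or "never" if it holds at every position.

Check (active ∨ done) ∧ active at each position in order: 0 ✓.
At position 1 the labels are {}, so (active ∨ done) ∧ active is false there. This is the first violation.

1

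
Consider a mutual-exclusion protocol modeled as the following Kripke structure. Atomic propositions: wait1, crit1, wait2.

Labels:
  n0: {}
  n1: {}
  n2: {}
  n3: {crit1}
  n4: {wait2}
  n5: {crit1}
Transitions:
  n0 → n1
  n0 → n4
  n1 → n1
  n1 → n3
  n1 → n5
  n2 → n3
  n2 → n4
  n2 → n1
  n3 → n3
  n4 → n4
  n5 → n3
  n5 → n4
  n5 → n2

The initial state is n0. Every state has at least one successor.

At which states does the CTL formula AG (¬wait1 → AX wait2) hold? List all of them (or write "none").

States satisfying ¬wait1 → AX wait2: {n4}.
States satisfying AG (¬wait1 → AX wait2): {n4}.

{n4}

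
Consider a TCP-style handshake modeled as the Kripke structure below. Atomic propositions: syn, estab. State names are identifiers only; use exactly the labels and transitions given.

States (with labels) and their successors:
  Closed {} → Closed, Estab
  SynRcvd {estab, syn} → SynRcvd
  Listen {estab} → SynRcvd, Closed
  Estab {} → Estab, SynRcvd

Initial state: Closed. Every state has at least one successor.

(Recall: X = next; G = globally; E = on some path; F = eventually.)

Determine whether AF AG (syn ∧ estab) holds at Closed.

Does not hold

States satisfying AG (syn ∧ estab): {SynRcvd}.
States satisfying AF AG (syn ∧ estab): {SynRcvd}.
There is a path from Closed along which AG (syn ∧ estab) never holds.
Closed ∉ Sat(AF AG (syn ∧ estab)).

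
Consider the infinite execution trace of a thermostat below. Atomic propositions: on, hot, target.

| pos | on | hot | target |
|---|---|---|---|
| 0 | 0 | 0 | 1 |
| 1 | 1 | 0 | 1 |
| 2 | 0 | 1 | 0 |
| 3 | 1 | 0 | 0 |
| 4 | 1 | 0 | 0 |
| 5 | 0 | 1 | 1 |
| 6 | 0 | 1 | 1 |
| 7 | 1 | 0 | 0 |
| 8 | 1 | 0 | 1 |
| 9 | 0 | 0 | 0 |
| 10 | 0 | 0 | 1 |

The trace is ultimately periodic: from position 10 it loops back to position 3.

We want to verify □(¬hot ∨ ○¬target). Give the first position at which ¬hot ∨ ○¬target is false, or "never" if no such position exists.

Check ¬hot ∨ ○¬target at each position in order: 0 ✓, 1 ✓, 2 ✓, 3 ✓, 4 ✓.
At position 5 the labels are {hot, target} and the next position 6 has {hot, target}, so ¬hot ∨ ○¬target is false there. This is the first violation.

5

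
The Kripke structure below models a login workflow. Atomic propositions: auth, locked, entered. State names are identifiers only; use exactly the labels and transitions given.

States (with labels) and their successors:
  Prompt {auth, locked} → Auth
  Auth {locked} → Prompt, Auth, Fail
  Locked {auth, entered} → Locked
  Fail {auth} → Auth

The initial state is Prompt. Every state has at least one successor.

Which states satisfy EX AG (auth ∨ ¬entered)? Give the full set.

{Prompt, Auth, Locked, Fail}

States satisfying AG (auth ∨ ¬entered): {Prompt, Auth, Locked, Fail}.
States satisfying EX AG (auth ∨ ¬entered): {Prompt, Auth, Locked, Fail}.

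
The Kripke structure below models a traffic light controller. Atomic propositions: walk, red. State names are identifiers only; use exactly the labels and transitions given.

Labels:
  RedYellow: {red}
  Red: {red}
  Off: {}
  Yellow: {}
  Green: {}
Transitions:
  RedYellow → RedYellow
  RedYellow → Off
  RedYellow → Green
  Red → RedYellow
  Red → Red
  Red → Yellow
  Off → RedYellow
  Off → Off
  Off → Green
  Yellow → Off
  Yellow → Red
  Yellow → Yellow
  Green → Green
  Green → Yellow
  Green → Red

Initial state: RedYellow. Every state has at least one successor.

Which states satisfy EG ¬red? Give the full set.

States satisfying ¬red: {Off, Yellow, Green}.
States satisfying EG ¬red: {Off, Yellow, Green}.

{Off, Yellow, Green}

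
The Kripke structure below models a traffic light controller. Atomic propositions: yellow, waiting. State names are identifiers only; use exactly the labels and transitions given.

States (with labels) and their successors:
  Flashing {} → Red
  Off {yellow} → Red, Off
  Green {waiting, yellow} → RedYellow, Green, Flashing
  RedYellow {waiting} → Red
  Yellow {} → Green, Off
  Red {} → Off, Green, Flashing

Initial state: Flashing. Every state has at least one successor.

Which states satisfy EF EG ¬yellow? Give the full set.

States satisfying EG ¬yellow: {Flashing, RedYellow, Red}.
States satisfying EF EG ¬yellow: {Flashing, Off, Green, RedYellow, Yellow, Red}.

{Flashing, Off, Green, RedYellow, Yellow, Red}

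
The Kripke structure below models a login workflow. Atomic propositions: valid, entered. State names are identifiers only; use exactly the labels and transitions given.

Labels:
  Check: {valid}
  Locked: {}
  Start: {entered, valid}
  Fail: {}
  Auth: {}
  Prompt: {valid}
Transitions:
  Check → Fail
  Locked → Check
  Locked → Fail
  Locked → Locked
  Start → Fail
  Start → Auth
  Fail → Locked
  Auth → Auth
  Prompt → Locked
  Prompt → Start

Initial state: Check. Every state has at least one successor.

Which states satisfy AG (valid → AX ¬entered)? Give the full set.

States satisfying valid → AX ¬entered: {Check, Locked, Start, Fail, Auth}.
States satisfying AG (valid → AX ¬entered): {Check, Locked, Start, Fail, Auth}.

{Check, Locked, Start, Fail, Auth}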